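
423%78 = 33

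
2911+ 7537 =10448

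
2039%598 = 245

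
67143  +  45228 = 112371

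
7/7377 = 7/7377 = 0.00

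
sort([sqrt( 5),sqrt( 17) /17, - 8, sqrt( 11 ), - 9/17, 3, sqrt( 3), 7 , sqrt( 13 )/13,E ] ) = [ - 8,-9/17, sqrt( 17)/17, sqrt( 13 )/13 , sqrt(3), sqrt(5), E, 3, sqrt( 11 ),  7 ] 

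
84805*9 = 763245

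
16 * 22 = 352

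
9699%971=960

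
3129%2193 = 936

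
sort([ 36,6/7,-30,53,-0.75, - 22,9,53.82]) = [ - 30, - 22,-0.75,6/7,  9, 36, 53, 53.82] 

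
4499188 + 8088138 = 12587326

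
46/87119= 46/87119 = 0.00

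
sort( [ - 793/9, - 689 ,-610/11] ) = [ - 689, - 793/9 , - 610/11 ] 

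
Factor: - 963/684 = -2^(-2)*19^( - 1)* 107^1 = - 107/76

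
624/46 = 312/23 = 13.57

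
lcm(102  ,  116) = 5916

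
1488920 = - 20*( - 74446)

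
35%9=8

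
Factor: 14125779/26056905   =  3^2*5^ ( - 1)*7^( - 1)*248161^(- 1 ) * 523177^1 = 4708593/8685635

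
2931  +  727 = 3658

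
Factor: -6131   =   - 6131^1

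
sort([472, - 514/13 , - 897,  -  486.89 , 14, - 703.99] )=[ - 897,-703.99, - 486.89, - 514/13 , 14,472 ] 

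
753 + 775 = 1528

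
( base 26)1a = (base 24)1c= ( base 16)24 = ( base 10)36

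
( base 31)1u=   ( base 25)2B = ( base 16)3D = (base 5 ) 221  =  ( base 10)61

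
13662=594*23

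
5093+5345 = 10438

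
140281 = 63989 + 76292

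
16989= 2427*7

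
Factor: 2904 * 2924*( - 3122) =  - 26509826112  =  - 2^6 *3^1*7^1 * 11^2*17^1 * 43^1 * 223^1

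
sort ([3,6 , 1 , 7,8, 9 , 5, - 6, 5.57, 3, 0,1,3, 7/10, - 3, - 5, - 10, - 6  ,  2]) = [ - 10, - 6,-6,-5, -3, 0, 7/10, 1, 1, 2,3,3, 3, 5, 5.57 , 6, 7,8, 9 ]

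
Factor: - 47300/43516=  - 5^2*23^( - 1) =- 25/23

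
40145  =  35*1147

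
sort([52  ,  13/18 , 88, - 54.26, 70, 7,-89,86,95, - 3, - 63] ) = [ - 89 , - 63 , - 54.26, - 3,13/18,7,  52, 70,86, 88,95] 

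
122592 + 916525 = 1039117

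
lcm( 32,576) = 576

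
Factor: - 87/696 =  - 1/8 = - 2^(  -  3 ) 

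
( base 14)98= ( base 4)2012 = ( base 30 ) 4E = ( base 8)206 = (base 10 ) 134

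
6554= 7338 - 784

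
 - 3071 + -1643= - 4714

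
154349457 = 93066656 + 61282801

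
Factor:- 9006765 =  - 3^1 * 5^1*600451^1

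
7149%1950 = 1299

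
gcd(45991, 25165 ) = 1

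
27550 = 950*29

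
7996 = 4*1999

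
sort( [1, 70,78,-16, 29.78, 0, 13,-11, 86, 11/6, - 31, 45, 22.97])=[-31, - 16,  -  11, 0, 1, 11/6,13, 22.97,29.78, 45 , 70, 78, 86 ] 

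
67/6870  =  67/6870 =0.01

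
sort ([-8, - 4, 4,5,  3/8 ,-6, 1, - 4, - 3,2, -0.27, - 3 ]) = [-8, - 6,-4, - 4, - 3, - 3, - 0.27,3/8, 1,2, 4, 5 ] 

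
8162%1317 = 260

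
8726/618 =4363/309 = 14.12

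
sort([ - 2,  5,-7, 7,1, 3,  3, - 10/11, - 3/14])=[ - 7, - 2, - 10/11, - 3/14, 1, 3,3, 5, 7]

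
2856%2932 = 2856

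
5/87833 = 5/87833 = 0.00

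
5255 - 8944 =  - 3689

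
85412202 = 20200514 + 65211688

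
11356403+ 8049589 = 19405992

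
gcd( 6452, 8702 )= 2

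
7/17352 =7/17352 = 0.00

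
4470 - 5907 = -1437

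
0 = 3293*0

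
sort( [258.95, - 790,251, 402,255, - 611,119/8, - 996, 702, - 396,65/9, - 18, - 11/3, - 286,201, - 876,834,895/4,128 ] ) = [-996,- 876, - 790, - 611,-396,  -  286,-18, - 11/3,65/9,119/8 , 128,201,895/4, 251,255, 258.95, 402, 702, 834]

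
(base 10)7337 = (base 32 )759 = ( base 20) I6H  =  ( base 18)14BB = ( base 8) 16251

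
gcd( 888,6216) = 888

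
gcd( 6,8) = 2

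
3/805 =3/805 = 0.00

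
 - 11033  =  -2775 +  - 8258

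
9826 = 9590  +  236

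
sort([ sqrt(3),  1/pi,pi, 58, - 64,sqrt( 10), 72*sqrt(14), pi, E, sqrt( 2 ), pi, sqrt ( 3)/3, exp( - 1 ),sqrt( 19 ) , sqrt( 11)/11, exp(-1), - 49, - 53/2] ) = [-64, - 49,-53/2, sqrt( 11)/11, 1/pi, exp ( - 1),exp( - 1), sqrt (3)/3,sqrt(2),sqrt( 3),E, pi, pi, pi, sqrt(10) , sqrt( 19 ), 58, 72*sqrt( 14) ] 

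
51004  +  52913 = 103917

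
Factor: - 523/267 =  - 3^(-1)*89^( - 1)*523^1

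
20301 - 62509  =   - 42208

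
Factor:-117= - 3^2 * 13^1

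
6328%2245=1838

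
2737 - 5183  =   - 2446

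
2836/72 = 39 + 7/18=39.39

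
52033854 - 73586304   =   - 21552450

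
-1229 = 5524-6753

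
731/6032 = 731/6032 = 0.12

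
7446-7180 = 266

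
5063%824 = 119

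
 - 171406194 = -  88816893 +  - 82589301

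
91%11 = 3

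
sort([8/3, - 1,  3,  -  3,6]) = [ - 3,  -  1, 8/3, 3,  6 ]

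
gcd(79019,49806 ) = 1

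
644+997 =1641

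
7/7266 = 1/1038 = 0.00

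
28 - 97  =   - 69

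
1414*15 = 21210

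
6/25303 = 6/25303 = 0.00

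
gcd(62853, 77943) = 3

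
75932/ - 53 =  - 1433  +  17/53 = -1432.68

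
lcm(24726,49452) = 49452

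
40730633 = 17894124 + 22836509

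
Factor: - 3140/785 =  - 2^2 = -4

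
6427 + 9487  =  15914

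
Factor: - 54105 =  - 3^1*5^1*3607^1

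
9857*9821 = 96805597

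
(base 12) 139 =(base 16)BD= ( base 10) 189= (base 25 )7E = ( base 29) 6f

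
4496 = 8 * 562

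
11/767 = 11/767 = 0.01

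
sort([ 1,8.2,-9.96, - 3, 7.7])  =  [ -9.96 , - 3, 1,7.7, 8.2] 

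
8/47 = 8/47 = 0.17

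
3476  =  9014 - 5538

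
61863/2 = 30931+ 1/2 = 30931.50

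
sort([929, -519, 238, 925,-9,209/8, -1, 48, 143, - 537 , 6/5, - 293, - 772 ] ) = [-772,-537, - 519, -293, - 9, - 1,6/5,209/8, 48, 143, 238,925 , 929 ]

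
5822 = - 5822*(-1 )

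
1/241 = 1/241 = 0.00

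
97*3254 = 315638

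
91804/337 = 91804/337=272.42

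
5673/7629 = 1891/2543 = 0.74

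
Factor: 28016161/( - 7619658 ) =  - 2^( - 1)*3^( - 1)*41^1*109^1* 929^( - 1 )*1367^( - 1)*6269^1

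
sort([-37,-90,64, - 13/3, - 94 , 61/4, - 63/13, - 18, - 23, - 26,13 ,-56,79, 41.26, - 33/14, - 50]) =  [ - 94, - 90, - 56,-50, - 37,-26, - 23,  -  18 , - 63/13, - 13/3, - 33/14,13, 61/4,41.26,64,79]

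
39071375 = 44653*875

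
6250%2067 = 49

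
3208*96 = 307968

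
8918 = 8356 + 562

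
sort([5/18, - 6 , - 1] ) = [ - 6, - 1,  5/18]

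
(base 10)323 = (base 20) G3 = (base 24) DB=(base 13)1BB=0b101000011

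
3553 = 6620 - 3067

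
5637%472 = 445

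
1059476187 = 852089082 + 207387105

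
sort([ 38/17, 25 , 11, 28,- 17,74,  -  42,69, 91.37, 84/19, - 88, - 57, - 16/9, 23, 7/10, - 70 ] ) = [ - 88,-70, - 57,  -  42, - 17, - 16/9, 7/10, 38/17, 84/19 , 11, 23,25,28,69,74,91.37] 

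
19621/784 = 25 +3/112 = 25.03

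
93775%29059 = 6598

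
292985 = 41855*7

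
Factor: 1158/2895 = 2/5 = 2^1*  5^( - 1 ) 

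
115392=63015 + 52377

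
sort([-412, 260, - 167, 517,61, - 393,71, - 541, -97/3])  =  [ - 541,-412, - 393,-167,- 97/3,61,71,260,517 ]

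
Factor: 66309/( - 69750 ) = -2^( - 1)*3^( - 1 )*5^ (  -  3 )*23^1*31^1= - 713/750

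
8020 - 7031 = 989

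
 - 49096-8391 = -57487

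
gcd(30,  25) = 5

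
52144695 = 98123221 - 45978526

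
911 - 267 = 644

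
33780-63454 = - 29674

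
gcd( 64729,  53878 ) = 1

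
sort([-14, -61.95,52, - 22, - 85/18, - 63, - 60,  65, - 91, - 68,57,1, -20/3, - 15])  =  [ - 91 ,-68, - 63, - 61.95,-60,-22, - 15,-14, - 20/3,-85/18, 1, 52,57,65]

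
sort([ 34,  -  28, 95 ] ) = [ - 28,34,95] 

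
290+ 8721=9011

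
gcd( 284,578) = 2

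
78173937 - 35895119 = 42278818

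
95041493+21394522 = 116436015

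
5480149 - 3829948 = 1650201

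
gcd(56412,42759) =9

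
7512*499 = 3748488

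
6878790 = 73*94230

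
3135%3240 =3135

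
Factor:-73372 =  - 2^2 * 13^1 * 17^1*83^1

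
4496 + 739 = 5235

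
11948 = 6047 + 5901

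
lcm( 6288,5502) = 44016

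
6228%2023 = 159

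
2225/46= 48 +17/46 = 48.37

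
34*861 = 29274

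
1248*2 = 2496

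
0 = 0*429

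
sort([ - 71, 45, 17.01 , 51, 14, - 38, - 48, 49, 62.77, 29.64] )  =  [  -  71,-48, - 38,14, 17.01,29.64, 45, 49, 51, 62.77 ] 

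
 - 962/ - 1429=962/1429 = 0.67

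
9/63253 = 9/63253=   0.00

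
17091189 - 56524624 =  - 39433435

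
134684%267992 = 134684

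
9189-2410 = 6779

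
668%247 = 174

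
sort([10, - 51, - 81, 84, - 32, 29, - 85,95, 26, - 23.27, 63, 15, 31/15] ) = [ - 85, - 81,-51, -32, - 23.27, 31/15, 10, 15,26, 29, 63, 84, 95 ] 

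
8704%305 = 164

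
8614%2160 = 2134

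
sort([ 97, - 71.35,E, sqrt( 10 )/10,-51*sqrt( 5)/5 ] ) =[ - 71.35, - 51*sqrt(5) /5,sqrt( 10)/10,E,  97]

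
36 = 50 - 14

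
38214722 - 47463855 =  - 9249133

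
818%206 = 200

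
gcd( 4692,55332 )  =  12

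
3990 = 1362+2628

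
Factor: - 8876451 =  - 3^1*509^1*5813^1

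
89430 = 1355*66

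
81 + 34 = 115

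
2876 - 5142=-2266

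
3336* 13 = 43368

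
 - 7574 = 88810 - 96384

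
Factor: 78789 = 3^1*26263^1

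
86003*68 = 5848204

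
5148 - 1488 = 3660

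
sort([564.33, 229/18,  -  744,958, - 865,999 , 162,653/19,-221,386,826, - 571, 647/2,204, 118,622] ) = [ -865 , - 744,-571, - 221, 229/18, 653/19,118,162,204, 647/2,386,564.33, 622,826,958,999 ] 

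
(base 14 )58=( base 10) 78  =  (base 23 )39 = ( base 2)1001110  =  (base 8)116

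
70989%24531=21927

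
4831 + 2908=7739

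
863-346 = 517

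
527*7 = 3689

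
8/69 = 8/69 = 0.12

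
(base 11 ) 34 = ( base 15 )27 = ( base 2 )100101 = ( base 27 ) 1A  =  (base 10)37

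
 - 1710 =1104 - 2814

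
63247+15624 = 78871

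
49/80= 49/80  =  0.61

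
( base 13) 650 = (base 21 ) 298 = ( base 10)1079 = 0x437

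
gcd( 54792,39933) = 9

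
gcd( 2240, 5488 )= 112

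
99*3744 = 370656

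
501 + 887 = 1388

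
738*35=25830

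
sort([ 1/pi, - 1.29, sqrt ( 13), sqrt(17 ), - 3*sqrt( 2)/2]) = [ - 3*sqrt (2)/2, - 1.29,1/pi, sqrt(13),  sqrt( 17)] 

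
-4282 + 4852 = 570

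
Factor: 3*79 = 237 = 3^1*79^1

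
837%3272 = 837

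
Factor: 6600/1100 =6 = 2^1*3^1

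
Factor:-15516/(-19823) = 2^2*3^2 * 43^(-1)*431^1*461^( - 1) 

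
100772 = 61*1652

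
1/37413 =1/37413 =0.00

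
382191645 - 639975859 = - 257784214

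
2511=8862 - 6351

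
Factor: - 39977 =- 7^1*5711^1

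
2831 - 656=2175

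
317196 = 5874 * 54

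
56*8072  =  452032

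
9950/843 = 9950/843 = 11.80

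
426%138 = 12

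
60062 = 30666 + 29396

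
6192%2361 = 1470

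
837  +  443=1280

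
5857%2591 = 675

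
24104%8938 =6228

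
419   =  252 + 167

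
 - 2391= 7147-9538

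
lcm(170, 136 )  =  680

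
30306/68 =445+23/34 = 445.68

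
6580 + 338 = 6918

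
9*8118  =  73062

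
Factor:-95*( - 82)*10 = 2^2 * 5^2* 19^1*41^1  =  77900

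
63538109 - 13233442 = 50304667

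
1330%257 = 45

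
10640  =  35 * 304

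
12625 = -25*(  -  505)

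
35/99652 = 5/14236 = 0.00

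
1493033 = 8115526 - 6622493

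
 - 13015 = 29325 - 42340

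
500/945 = 100/189 = 0.53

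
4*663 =2652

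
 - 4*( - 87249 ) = 348996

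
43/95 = 43/95= 0.45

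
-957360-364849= - 1322209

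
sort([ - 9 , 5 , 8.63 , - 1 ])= [ - 9, - 1,5, 8.63 ] 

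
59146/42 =29573/21  =  1408.24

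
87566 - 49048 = 38518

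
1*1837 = 1837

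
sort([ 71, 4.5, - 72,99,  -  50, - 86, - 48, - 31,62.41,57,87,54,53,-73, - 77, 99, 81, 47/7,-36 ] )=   [ - 86, - 77, - 73 , - 72, - 50, - 48, - 36, - 31, 4.5,47/7, 53,54,57, 62.41,71,81,87 , 99,99]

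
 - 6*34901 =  - 209406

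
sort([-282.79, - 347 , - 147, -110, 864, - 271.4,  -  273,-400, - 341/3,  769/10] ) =[ - 400, - 347, - 282.79,-273, - 271.4,-147, - 341/3,-110, 769/10, 864 ]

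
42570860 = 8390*5074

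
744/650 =1 + 47/325 = 1.14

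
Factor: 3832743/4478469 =1277581/1492823 = 23^1*55547^1*1492823^( - 1 ) 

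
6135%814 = 437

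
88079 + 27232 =115311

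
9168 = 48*191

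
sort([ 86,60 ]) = [60,86 ]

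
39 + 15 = 54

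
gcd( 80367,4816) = 301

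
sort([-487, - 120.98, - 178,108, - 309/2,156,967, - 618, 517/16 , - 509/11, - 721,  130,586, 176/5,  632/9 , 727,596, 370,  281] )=[ - 721, - 618,  -  487, - 178, - 309/2, - 120.98, - 509/11,517/16,176/5,632/9,108,130,156,281,370,586,596, 727 , 967]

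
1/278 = 1/278 = 0.00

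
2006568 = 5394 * 372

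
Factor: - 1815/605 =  - 3 = - 3^1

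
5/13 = 5/13 = 0.38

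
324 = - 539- - 863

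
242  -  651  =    -  409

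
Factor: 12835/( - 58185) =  - 3^( - 3) * 17^1*151^1*431^(-1) = -2567/11637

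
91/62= 1  +  29/62 = 1.47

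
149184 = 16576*9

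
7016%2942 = 1132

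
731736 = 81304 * 9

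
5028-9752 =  - 4724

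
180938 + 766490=947428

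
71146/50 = 1422 + 23/25 = 1422.92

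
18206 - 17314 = 892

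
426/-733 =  - 426/733  =  -  0.58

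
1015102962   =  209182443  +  805920519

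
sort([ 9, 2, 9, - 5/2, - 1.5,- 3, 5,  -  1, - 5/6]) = [  -  3,-5/2,-1.5, - 1, - 5/6,  2, 5, 9,9]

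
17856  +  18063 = 35919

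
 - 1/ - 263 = 1/263 = 0.00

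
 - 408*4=  -  1632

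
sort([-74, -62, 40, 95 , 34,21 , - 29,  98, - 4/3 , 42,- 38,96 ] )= [ - 74, - 62,  -  38,- 29,  -  4/3,21,  34,40,42,  95,  96,98 ]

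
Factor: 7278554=2^1 * 3639277^1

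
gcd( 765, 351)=9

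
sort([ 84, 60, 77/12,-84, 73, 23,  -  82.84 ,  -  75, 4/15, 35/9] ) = [ - 84,-82.84,  -  75, 4/15, 35/9,77/12,23, 60, 73, 84 ]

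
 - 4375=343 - 4718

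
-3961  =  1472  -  5433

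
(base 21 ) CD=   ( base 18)ed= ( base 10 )265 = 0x109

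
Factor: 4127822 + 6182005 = 10309827  =  3^1*11^1*151^1*2069^1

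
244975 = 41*5975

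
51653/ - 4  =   - 12914  +  3/4 = -12913.25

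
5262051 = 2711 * 1941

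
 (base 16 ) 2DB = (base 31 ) ni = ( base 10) 731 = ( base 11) 605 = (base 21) 1dh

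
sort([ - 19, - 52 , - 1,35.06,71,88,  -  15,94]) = [ - 52,-19, -15, - 1  ,  35.06, 71, 88, 94] 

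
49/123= 49/123 = 0.40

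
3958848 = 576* 6873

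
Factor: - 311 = -311^1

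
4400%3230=1170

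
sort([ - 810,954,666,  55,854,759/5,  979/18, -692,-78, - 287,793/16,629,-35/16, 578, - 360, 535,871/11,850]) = [ - 810, - 692, - 360, - 287, - 78, - 35/16,793/16,979/18,55, 871/11, 759/5,  535, 578, 629,666,850, 854,954 ]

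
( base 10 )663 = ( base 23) 15J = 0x297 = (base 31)LC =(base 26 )PD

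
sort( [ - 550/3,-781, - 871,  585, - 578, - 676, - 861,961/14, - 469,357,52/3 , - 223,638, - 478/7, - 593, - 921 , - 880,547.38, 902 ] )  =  [ - 921, - 880, - 871, - 861, - 781,-676 , - 593, - 578,-469, - 223, - 550/3, - 478/7,52/3,961/14 , 357, 547.38,585,638, 902]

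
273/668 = 273/668  =  0.41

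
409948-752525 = - 342577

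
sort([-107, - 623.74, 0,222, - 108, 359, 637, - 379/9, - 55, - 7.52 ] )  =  [ - 623.74, - 108,- 107 , - 55 , - 379/9,  -  7.52, 0, 222,359,637 ]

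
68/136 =1/2 = 0.50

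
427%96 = 43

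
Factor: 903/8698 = 2^ (  -  1)*3^1 * 7^1*43^1*4349^ (-1)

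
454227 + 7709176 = 8163403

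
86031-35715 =50316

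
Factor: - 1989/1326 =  - 2^( - 1 )*3^1 = - 3/2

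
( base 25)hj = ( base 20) 124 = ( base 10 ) 444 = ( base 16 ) 1bc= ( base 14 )23A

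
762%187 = 14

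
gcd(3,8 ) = 1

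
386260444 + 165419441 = 551679885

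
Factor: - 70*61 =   -  4270 = -  2^1*5^1 * 7^1*61^1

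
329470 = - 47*( - 7010)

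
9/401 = 9/401  =  0.02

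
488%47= 18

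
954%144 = 90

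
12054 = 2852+9202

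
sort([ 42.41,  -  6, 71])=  [ - 6, 42.41,71 ]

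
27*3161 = 85347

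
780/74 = 10 + 20/37 = 10.54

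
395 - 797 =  - 402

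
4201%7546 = 4201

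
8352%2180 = 1812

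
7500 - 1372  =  6128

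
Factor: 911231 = 911231^1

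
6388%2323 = 1742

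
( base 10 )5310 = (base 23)a0k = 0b1010010111110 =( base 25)8ca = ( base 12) 30A6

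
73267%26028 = 21211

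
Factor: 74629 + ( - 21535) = 2^1 * 3^1 * 8849^1=53094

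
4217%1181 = 674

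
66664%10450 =3964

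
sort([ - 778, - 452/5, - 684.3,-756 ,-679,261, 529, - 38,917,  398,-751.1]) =[ - 778, - 756, - 751.1, - 684.3,-679, - 452/5,-38, 261,398 , 529, 917]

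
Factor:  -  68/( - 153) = 2^2 *3^( - 2 ) = 4/9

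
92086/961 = 92086/961 = 95.82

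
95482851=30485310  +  64997541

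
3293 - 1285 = 2008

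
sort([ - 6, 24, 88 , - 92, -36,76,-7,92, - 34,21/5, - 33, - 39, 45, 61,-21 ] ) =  [  -  92, - 39, - 36, - 34, - 33, - 21, - 7, - 6, 21/5, 24, 45, 61,76,88,92 ] 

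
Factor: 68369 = 7^1*9767^1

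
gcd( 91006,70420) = 2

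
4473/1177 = 4473/1177 = 3.80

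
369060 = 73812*5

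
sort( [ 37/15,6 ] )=[ 37/15, 6 ]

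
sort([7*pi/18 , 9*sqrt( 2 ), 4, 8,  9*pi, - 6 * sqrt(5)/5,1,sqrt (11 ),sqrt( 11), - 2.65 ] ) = [-6*sqrt( 5) /5, - 2.65,1,  7 * pi/18 , sqrt (11),sqrt (11) , 4, 8,9*sqrt( 2 ),9*pi]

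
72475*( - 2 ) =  - 144950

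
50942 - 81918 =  - 30976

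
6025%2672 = 681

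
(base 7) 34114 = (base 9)12754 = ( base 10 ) 8635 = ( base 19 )14H9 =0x21BB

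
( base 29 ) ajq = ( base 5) 241422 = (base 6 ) 105335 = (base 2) 10001100011011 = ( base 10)8987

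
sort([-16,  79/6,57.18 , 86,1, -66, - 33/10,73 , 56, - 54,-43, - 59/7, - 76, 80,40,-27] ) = [ - 76, - 66, - 54,-43, - 27, - 16, - 59/7,-33/10, 1,79/6,40,56,57.18, 73, 80,86]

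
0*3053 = 0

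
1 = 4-3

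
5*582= 2910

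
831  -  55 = 776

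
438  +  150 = 588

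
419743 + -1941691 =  - 1521948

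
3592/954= 1796/477= 3.77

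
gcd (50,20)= 10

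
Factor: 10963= 19^1*577^1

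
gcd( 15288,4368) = 2184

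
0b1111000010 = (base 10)962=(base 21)23h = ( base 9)1278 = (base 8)1702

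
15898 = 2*7949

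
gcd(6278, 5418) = 86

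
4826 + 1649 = 6475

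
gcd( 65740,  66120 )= 380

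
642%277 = 88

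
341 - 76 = 265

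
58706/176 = 29353/88=333.56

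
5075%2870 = 2205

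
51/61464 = 17/20488 = 0.00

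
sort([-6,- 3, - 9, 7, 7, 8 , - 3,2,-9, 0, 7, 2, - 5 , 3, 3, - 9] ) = [-9, - 9, - 9, - 6, - 5,-3, - 3,0,2, 2,3 , 3, 7, 7,7, 8 ]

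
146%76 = 70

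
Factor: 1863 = 3^4*23^1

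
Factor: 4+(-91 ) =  - 3^1*29^1=-87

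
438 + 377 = 815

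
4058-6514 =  - 2456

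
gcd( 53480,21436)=4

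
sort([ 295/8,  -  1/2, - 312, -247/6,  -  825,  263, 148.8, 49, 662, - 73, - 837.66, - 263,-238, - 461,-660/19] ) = [-837.66, - 825 , -461,-312 ,- 263, - 238, -73, - 247/6, - 660/19,-1/2,  295/8, 49, 148.8,263,662 ] 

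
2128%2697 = 2128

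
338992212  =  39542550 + 299449662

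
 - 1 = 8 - 9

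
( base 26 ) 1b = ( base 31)16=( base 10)37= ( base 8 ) 45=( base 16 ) 25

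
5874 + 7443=13317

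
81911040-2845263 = 79065777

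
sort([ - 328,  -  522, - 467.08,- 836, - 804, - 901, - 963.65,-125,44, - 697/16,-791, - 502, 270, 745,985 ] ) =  [ - 963.65, - 901, - 836, - 804, - 791, - 522, - 502, - 467.08, - 328, - 125,  -  697/16,44 , 270 , 745,985]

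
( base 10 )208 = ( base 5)1313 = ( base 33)6A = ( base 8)320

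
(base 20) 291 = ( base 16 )3d5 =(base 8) 1725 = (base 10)981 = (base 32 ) ul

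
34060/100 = 1703/5 = 340.60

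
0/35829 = 0  =  0.00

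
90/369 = 10/41 = 0.24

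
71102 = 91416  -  20314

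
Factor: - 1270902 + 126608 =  - 2^1*19^1  *  30113^1  =  -1144294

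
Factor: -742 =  - 2^1*7^1*53^1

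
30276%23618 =6658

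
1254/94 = 13 +16/47 = 13.34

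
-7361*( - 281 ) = 2068441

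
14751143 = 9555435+5195708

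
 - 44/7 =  - 44/7 =- 6.29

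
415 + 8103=8518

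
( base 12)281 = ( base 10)385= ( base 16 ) 181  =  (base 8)601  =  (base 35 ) b0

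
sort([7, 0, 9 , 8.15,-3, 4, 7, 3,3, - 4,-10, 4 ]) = [ - 10, - 4,-3, 0 , 3 , 3, 4,4, 7, 7, 8.15,9]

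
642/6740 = 321/3370 = 0.10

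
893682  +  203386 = 1097068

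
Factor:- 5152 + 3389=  - 41^1* 43^1 = - 1763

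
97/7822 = 97/7822 = 0.01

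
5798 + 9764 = 15562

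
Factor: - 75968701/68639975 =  - 5^ ( - 2)*23^1*47^( - 1)*58417^ ( - 1)*3302987^1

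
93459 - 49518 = 43941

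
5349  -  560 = 4789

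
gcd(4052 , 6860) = 4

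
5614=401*14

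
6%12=6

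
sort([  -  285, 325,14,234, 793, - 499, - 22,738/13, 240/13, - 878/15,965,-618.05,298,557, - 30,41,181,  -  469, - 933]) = [  -  933, -618.05, - 499, - 469, - 285, - 878/15,  -  30,  -  22, 14,240/13 , 41,738/13, 181,  234 , 298, 325,557,793,965]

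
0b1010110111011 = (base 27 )7h1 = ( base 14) 2055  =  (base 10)5563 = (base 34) 4RL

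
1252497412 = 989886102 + 262611310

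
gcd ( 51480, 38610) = 12870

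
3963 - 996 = 2967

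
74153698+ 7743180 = 81896878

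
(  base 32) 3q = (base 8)172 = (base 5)442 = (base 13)95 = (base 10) 122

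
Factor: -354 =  - 2^1*3^1*59^1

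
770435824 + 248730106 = 1019165930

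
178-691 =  -513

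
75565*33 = 2493645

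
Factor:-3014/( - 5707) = 2^1 * 11^1 * 13^( - 1) * 137^1*439^( - 1)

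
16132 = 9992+6140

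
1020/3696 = 85/308 = 0.28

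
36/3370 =18/1685 = 0.01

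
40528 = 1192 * 34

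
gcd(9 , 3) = 3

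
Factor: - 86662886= - 2^1 * 139^1*311737^1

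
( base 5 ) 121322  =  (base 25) 78c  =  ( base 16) 11eb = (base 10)4587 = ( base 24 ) 7n3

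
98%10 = 8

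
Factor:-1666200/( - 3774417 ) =555400/1258139 = 2^3  *  5^2 * 2777^1*1258139^( - 1)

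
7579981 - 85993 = 7493988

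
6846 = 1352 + 5494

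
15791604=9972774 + 5818830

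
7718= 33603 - 25885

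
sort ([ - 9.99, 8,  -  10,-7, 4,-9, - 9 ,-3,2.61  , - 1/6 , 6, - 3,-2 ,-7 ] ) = [  -  10, - 9.99,-9, - 9, - 7, -7,-3,-3, - 2, - 1/6, 2.61, 4,  6, 8]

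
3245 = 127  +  3118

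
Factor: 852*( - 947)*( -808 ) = 2^5 * 3^1 * 71^1*101^1 * 947^1 = 651929952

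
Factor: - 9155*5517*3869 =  - 3^2*5^1*53^1*73^1*613^1*1831^1 =-195415974315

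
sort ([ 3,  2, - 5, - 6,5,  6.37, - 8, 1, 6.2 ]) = [  -  8 , - 6, - 5, 1, 2,3,5,6.2 , 6.37 ] 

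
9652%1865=327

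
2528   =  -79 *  ( - 32)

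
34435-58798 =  - 24363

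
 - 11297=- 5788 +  - 5509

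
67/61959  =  67/61959=0.00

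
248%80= 8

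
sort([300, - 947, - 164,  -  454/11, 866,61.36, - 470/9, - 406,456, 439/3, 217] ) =[ - 947, - 406,-164, - 470/9,-454/11, 61.36, 439/3, 217,300, 456,866]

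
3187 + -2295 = 892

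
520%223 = 74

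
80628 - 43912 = 36716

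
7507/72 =104 + 19/72=104.26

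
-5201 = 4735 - 9936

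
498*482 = 240036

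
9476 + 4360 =13836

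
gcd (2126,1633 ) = 1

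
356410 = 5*71282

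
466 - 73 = 393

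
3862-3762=100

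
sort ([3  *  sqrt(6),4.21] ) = [ 4.21,  3*sqrt(6) ]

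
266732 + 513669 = 780401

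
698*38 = 26524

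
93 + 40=133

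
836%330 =176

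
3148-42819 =-39671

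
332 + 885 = 1217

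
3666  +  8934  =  12600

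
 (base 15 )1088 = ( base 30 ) 3qn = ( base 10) 3503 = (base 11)26A5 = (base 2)110110101111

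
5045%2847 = 2198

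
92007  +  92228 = 184235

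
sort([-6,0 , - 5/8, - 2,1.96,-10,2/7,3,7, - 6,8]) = [-10  , - 6,-6, - 2,-5/8,0  ,  2/7, 1.96,3, 7,  8 ]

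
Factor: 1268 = 2^2*317^1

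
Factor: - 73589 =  - 73589^1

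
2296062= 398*5769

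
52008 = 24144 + 27864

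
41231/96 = 429 + 47/96 = 429.49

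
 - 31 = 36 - 67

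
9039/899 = 10 + 49/899 = 10.05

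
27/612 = 3/68 = 0.04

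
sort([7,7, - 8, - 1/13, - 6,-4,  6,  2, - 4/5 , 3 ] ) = [ - 8 , - 6 ,  -  4, - 4/5,-1/13,2, 3,6, 7,7 ]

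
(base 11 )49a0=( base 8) 14573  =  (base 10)6523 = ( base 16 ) 197b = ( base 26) 9GN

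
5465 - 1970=3495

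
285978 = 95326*3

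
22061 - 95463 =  - 73402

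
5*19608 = 98040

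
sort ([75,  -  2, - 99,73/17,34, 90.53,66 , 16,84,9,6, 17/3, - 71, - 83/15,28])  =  [ - 99, - 71, - 83/15,-2 , 73/17,  17/3, 6,  9,16,28,34,66,75,84, 90.53]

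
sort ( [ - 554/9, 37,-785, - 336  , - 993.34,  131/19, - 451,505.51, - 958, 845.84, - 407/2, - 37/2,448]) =[ - 993.34,-958, - 785,-451, - 336, - 407/2,-554/9,- 37/2,  131/19 , 37,448,505.51, 845.84] 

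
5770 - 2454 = 3316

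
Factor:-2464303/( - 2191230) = 2^( - 1 )*3^( - 2)*5^ ( - 1)*17^2*97^( - 1)*251^( - 1)*8527^1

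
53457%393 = 9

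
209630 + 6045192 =6254822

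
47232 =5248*9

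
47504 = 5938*8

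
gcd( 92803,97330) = 1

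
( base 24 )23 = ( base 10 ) 51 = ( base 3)1220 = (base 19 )2d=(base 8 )63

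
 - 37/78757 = - 1 + 78720/78757 = -0.00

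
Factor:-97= - 97^1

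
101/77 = 1 + 24/77 =1.31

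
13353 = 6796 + 6557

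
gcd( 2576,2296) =56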